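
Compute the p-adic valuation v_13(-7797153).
v_13(-7797153) = 5

v_13(n) is the largest exponent k such that 13^k divides n. Factor out: -7797153 = -13^5 · 21. (Sign doesn't affect v_p.) So v_13(-7797153) = 5.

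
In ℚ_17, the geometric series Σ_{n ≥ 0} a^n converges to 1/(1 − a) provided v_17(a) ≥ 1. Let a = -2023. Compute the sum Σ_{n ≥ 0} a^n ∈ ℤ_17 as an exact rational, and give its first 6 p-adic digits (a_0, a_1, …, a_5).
Σ a^n = 1/(1 − a) = 1/2024;  first 6 digits = (1, 0, 10, 16, 14, 2)

v_17(a) = 2 ≥ 1, so the series converges in ℤ_17 to 1/(1 − a) = 1/(1 − (-2023)) = 1/2024. Expand this rational in ℤ_17: compute digits iteratively via d_i = x_i mod 17, x_{i+1} = (x_i − d_i)/17. The first 6 digits are (1, 0, 10, 16, 14, 2).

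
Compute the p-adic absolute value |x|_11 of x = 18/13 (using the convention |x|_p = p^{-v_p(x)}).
|18/13|_11 = 1

Step 1 — compute v_11(x) by factoring powers of 11 out of the numerator and denominator: v_11(18/13) = 0. Step 2 — apply |x|_p = p^{-v_p(x)} = 11^{0} = 1.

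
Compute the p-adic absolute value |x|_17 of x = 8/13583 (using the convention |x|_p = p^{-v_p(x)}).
|8/13583|_17 = 289

Step 1 — compute v_17(x) by factoring powers of 17 out of the numerator and denominator: v_17(8/13583) = -2. Step 2 — apply |x|_p = p^{-v_p(x)} = 17^{2} = 289.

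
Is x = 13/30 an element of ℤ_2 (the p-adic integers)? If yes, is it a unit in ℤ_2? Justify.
x ∉ ℤ_2 (v_2(x) = -1 < 0)

ℤ_2 = {x ∈ ℚ_2 : v_2(x) ≥ 0} and ℤ_2^× = {x ∈ ℤ_2 : v_2(x) = 0}. Here v_2(13/30) = v_2(num) − v_2(den) = -1; compare against these criteria.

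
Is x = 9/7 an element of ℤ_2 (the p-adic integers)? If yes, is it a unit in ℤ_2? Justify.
x ∈ ℤ_2^× (unit); v_2(x) = 0

ℤ_2 = {x ∈ ℚ_2 : v_2(x) ≥ 0} and ℤ_2^× = {x ∈ ℤ_2 : v_2(x) = 0}. Here v_2(9/7) = v_2(num) − v_2(den) = 0; compare against these criteria.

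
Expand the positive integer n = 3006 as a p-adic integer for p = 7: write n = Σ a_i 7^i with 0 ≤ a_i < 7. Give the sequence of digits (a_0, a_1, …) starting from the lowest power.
(a_0, a_1, …) = (3, 2, 5, 1, 1)

Repeated division by 7 gives the digits low-to-high: 3006 = 3 + 2·7^1 + 5·7^2 + 1·7^3 + 1·7^4. Digit sequence: (3, 2, 5, 1, 1).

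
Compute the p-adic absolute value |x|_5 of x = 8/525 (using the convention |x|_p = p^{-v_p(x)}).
|8/525|_5 = 25

Step 1 — compute v_5(x) by factoring powers of 5 out of the numerator and denominator: v_5(8/525) = -2. Step 2 — apply |x|_p = p^{-v_p(x)} = 5^{2} = 25.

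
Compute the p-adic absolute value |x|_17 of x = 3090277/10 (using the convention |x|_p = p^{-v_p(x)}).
|3090277/10|_17 = 1/83521

Step 1 — compute v_17(x) by factoring powers of 17 out of the numerator and denominator: v_17(3090277/10) = 4. Step 2 — apply |x|_p = p^{-v_p(x)} = 17^{-4} = 1/83521.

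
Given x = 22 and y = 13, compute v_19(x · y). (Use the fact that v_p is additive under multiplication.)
v_19(286) = 0

v_p(x) = 0 (factor: 22 = 19^0 · 22); v_p(y) = 0 (factor: 13 = 19^0 · 13). Additivity: v_p(xy) = v_p(x) + v_p(y) = 0 + 0 = 0. (Direct check: xy = 286 = 19^0 · (286).)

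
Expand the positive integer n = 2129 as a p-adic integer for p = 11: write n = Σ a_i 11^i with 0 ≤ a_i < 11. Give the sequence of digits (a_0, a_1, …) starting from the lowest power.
(a_0, a_1, …) = (6, 6, 6, 1)

Repeated division by 11 gives the digits low-to-high: 2129 = 6 + 6·11^1 + 6·11^2 + 1·11^3. Digit sequence: (6, 6, 6, 1).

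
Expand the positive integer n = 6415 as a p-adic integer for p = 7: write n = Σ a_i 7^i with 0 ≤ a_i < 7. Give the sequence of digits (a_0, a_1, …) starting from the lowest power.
(a_0, a_1, …) = (3, 6, 4, 4, 2)

Repeated division by 7 gives the digits low-to-high: 6415 = 3 + 6·7^1 + 4·7^2 + 4·7^3 + 2·7^4. Digit sequence: (3, 6, 4, 4, 2).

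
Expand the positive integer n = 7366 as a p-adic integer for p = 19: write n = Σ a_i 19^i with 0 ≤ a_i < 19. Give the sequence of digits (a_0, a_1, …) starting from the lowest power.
(a_0, a_1, …) = (13, 7, 1, 1)

Repeated division by 19 gives the digits low-to-high: 7366 = 13 + 7·19^1 + 1·19^2 + 1·19^3. Digit sequence: (13, 7, 1, 1).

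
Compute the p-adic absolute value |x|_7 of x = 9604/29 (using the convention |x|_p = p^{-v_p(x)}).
|9604/29|_7 = 1/2401

Step 1 — compute v_7(x) by factoring powers of 7 out of the numerator and denominator: v_7(9604/29) = 4. Step 2 — apply |x|_p = p^{-v_p(x)} = 7^{-4} = 1/2401.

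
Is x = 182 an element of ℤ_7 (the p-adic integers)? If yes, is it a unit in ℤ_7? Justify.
x ∈ ℤ_7 but not a unit; v_7(x) = 1 > 0

ℤ_7 = {x ∈ ℚ_7 : v_7(x) ≥ 0} and ℤ_7^× = {x ∈ ℤ_7 : v_7(x) = 0}. Here v_7(182) = v_7(num) − v_7(den) = 1; compare against these criteria.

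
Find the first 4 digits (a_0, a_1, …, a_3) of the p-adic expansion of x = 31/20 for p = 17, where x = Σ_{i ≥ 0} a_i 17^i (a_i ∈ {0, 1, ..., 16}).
(a_0, …, a_3) = (16, 0, 11, 7)

v_17(31/20) = 0 (numerator and denominator both coprime to 17), so x ∈ ℤ_17^×. Compute digits iteratively via a_i = x_i mod 17, x_{i+1} = (x_i − a_i)/17, with x_0 = x:
  x_0 = 31/20;  a_0 = 16;  x_1 = (x_0 − 16)/17 = -17/20
  x_1 = -17/20;  a_1 = 0;  x_2 = (x_1 − 0)/17 = -1/20
  x_2 = -1/20;  a_2 = 11;  x_3 = (x_2 − 11)/17 = -13/20
  x_3 = -13/20;  a_3 = 7;  x_4 = (x_3 − 7)/17 = -9/20
Digits: (16, 0, 11, 7).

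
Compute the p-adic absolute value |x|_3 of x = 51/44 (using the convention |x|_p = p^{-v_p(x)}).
|51/44|_3 = 1/3

Step 1 — compute v_3(x) by factoring powers of 3 out of the numerator and denominator: v_3(51/44) = 1. Step 2 — apply |x|_p = p^{-v_p(x)} = 3^{-1} = 1/3.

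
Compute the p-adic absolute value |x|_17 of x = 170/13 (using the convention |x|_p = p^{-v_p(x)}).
|170/13|_17 = 1/17

Step 1 — compute v_17(x) by factoring powers of 17 out of the numerator and denominator: v_17(170/13) = 1. Step 2 — apply |x|_p = p^{-v_p(x)} = 17^{-1} = 1/17.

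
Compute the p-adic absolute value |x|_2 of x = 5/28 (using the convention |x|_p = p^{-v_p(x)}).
|5/28|_2 = 4

Step 1 — compute v_2(x) by factoring powers of 2 out of the numerator and denominator: v_2(5/28) = -2. Step 2 — apply |x|_p = p^{-v_p(x)} = 2^{2} = 4.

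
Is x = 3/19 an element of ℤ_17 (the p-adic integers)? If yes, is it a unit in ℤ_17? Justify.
x ∈ ℤ_17^× (unit); v_17(x) = 0

ℤ_17 = {x ∈ ℚ_17 : v_17(x) ≥ 0} and ℤ_17^× = {x ∈ ℤ_17 : v_17(x) = 0}. Here v_17(3/19) = v_17(num) − v_17(den) = 0; compare against these criteria.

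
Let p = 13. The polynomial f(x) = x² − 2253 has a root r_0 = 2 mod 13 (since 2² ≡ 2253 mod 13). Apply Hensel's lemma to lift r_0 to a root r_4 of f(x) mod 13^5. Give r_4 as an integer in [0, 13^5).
r_4 = 325678 (mod 371293)

Hensel's recurrence: r_{i+1} = r_i − f(r_i)·(f′(r_i))^{-1} mod 13^{i+2}, with f′(x) = 2x. Iterate:
  r_0 = 2 (mod 13)
  r_1 = 15 (mod 169)
  r_2 = 522 (mod 2197)
  r_3 = 11507 (mod 28561)
  r_4 = 325678 (mod 371293)
Final: r_4 = 325678, and one checks f(r_4) ≡ 0 mod 13^5.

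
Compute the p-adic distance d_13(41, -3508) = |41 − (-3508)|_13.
d_13(41, -3508) = 1/169

Step 1 — x − y = 41 − (-3508) = 3549. Step 2 — v_13(3549) = 2 (factor: 3549 = (13^2 · 21); the sign does not affect v_p). Step 3 — |x − y|_13 = 13^{-2} = 1/169.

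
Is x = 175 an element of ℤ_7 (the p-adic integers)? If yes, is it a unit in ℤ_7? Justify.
x ∈ ℤ_7 but not a unit; v_7(x) = 1 > 0

ℤ_7 = {x ∈ ℚ_7 : v_7(x) ≥ 0} and ℤ_7^× = {x ∈ ℤ_7 : v_7(x) = 0}. Here v_7(175) = v_7(num) − v_7(den) = 1; compare against these criteria.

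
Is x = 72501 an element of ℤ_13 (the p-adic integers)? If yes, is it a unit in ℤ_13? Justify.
x ∈ ℤ_13 but not a unit; v_13(x) = 3 > 0

ℤ_13 = {x ∈ ℚ_13 : v_13(x) ≥ 0} and ℤ_13^× = {x ∈ ℤ_13 : v_13(x) = 0}. Here v_13(72501) = v_13(num) − v_13(den) = 3; compare against these criteria.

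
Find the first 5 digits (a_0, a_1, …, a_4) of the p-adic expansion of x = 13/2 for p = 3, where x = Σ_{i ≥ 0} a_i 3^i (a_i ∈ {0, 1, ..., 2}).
(a_0, …, a_4) = (2, 0, 2, 1, 1)

v_3(13/2) = 0 (numerator and denominator both coprime to 3), so x ∈ ℤ_3^×. Compute digits iteratively via a_i = x_i mod 3, x_{i+1} = (x_i − a_i)/3, with x_0 = x:
  x_0 = 13/2;  a_0 = 2;  x_1 = (x_0 − 2)/3 = 3/2
  x_1 = 3/2;  a_1 = 0;  x_2 = (x_1 − 0)/3 = 1/2
  x_2 = 1/2;  a_2 = 2;  x_3 = (x_2 − 2)/3 = -1/2
  x_3 = -1/2;  a_3 = 1;  x_4 = (x_3 − 1)/3 = -1/2
  x_4 = -1/2;  a_4 = 1;  x_5 = (x_4 − 1)/3 = -1/2
Digits: (2, 0, 2, 1, 1).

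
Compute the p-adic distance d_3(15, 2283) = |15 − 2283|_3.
d_3(15, 2283) = 1/81

Step 1 — x − y = 15 − 2283 = -2268. Step 2 — v_3(-2268) = 4 (factor: -2268 = −(3^4 · 28); the sign does not affect v_p). Step 3 — |x − y|_3 = 3^{-4} = 1/81.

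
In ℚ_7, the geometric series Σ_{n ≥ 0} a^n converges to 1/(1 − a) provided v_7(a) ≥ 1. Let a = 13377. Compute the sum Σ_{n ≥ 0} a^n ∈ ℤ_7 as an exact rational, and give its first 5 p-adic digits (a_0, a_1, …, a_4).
Σ a^n = 1/(1 − a) = -1/13376;  first 5 digits = (1, 0, 0, 4, 5)

v_7(a) = 3 ≥ 1, so the series converges in ℤ_7 to 1/(1 − a) = 1/(1 − 13377) = -1/13376. Expand this rational in ℤ_7: compute digits iteratively via d_i = x_i mod 7, x_{i+1} = (x_i − d_i)/7. The first 5 digits are (1, 0, 0, 4, 5).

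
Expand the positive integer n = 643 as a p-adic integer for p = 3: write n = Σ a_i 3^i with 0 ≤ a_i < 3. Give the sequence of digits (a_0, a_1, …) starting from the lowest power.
(a_0, a_1, …) = (1, 1, 2, 2, 1, 2)

Repeated division by 3 gives the digits low-to-high: 643 = 1 + 1·3^1 + 2·3^2 + 2·3^3 + 1·3^4 + 2·3^5. Digit sequence: (1, 1, 2, 2, 1, 2).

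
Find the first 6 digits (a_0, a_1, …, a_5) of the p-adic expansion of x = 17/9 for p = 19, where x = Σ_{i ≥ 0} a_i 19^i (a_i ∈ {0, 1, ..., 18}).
(a_0, …, a_5) = (4, 2, 2, 2, 2, 2)

v_19(17/9) = 0 (numerator and denominator both coprime to 19), so x ∈ ℤ_19^×. Compute digits iteratively via a_i = x_i mod 19, x_{i+1} = (x_i − a_i)/19, with x_0 = x:
  x_0 = 17/9;  a_0 = 4;  x_1 = (x_0 − 4)/19 = -1/9
  x_1 = -1/9;  a_1 = 2;  x_2 = (x_1 − 2)/19 = -1/9
  x_2 = -1/9;  a_2 = 2;  x_3 = (x_2 − 2)/19 = -1/9
  x_3 = -1/9;  a_3 = 2;  x_4 = (x_3 − 2)/19 = -1/9
  x_4 = -1/9;  a_4 = 2;  x_5 = (x_4 − 2)/19 = -1/9
  x_5 = -1/9;  a_5 = 2;  x_6 = (x_5 − 2)/19 = -1/9
Digits: (4, 2, 2, 2, 2, 2).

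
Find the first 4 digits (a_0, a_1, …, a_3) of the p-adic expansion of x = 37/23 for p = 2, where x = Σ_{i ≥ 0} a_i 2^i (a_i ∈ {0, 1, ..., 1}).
(a_0, …, a_3) = (1, 1, 0, 0)

v_2(37/23) = 0 (numerator and denominator both coprime to 2), so x ∈ ℤ_2^×. Compute digits iteratively via a_i = x_i mod 2, x_{i+1} = (x_i − a_i)/2, with x_0 = x:
  x_0 = 37/23;  a_0 = 1;  x_1 = (x_0 − 1)/2 = 7/23
  x_1 = 7/23;  a_1 = 1;  x_2 = (x_1 − 1)/2 = -8/23
  x_2 = -8/23;  a_2 = 0;  x_3 = (x_2 − 0)/2 = -4/23
  x_3 = -4/23;  a_3 = 0;  x_4 = (x_3 − 0)/2 = -2/23
Digits: (1, 1, 0, 0).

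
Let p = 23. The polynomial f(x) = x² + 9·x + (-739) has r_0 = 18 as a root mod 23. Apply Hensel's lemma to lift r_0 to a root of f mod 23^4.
r_3 = 27802 (mod 279841)

Hensel: r_{i+1} = r_i − f(r_i)·(f′(r_i))^{-1} mod 23^{i+2}, f′(x) = 2x + 9. Iterate:
  r_0 = 18 (mod 23)
  r_1 = 294 (mod 529)
  r_2 = 3468 (mod 12167)
  r_3 = 27802 (mod 279841)
Final: r = 27802 satisfies f(r) ≡ 0 mod 23^4.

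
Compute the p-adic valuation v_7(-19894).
v_7(-19894) = 3

v_7(n) is the largest exponent k such that 7^k divides n. Factor out: -19894 = -7^3 · 58. (Sign doesn't affect v_p.) So v_7(-19894) = 3.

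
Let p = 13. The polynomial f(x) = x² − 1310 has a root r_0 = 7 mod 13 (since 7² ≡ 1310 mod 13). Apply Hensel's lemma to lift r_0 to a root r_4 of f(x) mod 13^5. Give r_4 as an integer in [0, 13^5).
r_4 = 165536 (mod 371293)

Hensel's recurrence: r_{i+1} = r_i − f(r_i)·(f′(r_i))^{-1} mod 13^{i+2}, with f′(x) = 2x. Iterate:
  r_0 = 7 (mod 13)
  r_1 = 85 (mod 169)
  r_2 = 761 (mod 2197)
  r_3 = 22731 (mod 28561)
  r_4 = 165536 (mod 371293)
Final: r_4 = 165536, and one checks f(r_4) ≡ 0 mod 13^5.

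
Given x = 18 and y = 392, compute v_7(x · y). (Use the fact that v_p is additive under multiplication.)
v_7(7056) = 2

v_p(x) = 0 (factor: 18 = 7^0 · 18); v_p(y) = 2 (factor: 392 = 7^2 · 8). Additivity: v_p(xy) = v_p(x) + v_p(y) = 0 + 2 = 2. (Direct check: xy = 7056 = 7^2 · (144).)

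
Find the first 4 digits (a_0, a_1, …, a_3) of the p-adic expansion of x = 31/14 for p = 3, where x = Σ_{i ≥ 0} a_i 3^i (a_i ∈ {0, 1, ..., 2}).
(a_0, …, a_3) = (2, 2, 0, 0)

v_3(31/14) = 0 (numerator and denominator both coprime to 3), so x ∈ ℤ_3^×. Compute digits iteratively via a_i = x_i mod 3, x_{i+1} = (x_i − a_i)/3, with x_0 = x:
  x_0 = 31/14;  a_0 = 2;  x_1 = (x_0 − 2)/3 = 1/14
  x_1 = 1/14;  a_1 = 2;  x_2 = (x_1 − 2)/3 = -9/14
  x_2 = -9/14;  a_2 = 0;  x_3 = (x_2 − 0)/3 = -3/14
  x_3 = -3/14;  a_3 = 0;  x_4 = (x_3 − 0)/3 = -1/14
Digits: (2, 2, 0, 0).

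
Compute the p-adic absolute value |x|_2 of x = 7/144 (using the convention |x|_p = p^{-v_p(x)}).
|7/144|_2 = 16

Step 1 — compute v_2(x) by factoring powers of 2 out of the numerator and denominator: v_2(7/144) = -4. Step 2 — apply |x|_p = p^{-v_p(x)} = 2^{4} = 16.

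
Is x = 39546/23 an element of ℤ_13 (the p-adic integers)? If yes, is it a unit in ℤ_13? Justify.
x ∈ ℤ_13 but not a unit; v_13(x) = 3 > 0

ℤ_13 = {x ∈ ℚ_13 : v_13(x) ≥ 0} and ℤ_13^× = {x ∈ ℤ_13 : v_13(x) = 0}. Here v_13(39546/23) = v_13(num) − v_13(den) = 3; compare against these criteria.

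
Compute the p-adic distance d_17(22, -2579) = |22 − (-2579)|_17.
d_17(22, -2579) = 1/289

Step 1 — x − y = 22 − (-2579) = 2601. Step 2 — v_17(2601) = 2 (factor: 2601 = (17^2 · 9); the sign does not affect v_p). Step 3 — |x − y|_17 = 17^{-2} = 1/289.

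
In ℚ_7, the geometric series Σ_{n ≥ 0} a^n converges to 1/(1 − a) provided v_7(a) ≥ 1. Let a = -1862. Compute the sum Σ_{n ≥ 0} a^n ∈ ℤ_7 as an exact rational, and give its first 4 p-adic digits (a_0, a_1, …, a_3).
Σ a^n = 1/(1 − a) = 1/1863;  first 4 digits = (1, 0, 4, 1)

v_7(a) = 2 ≥ 1, so the series converges in ℤ_7 to 1/(1 − a) = 1/(1 − (-1862)) = 1/1863. Expand this rational in ℤ_7: compute digits iteratively via d_i = x_i mod 7, x_{i+1} = (x_i − d_i)/7. The first 4 digits are (1, 0, 4, 1).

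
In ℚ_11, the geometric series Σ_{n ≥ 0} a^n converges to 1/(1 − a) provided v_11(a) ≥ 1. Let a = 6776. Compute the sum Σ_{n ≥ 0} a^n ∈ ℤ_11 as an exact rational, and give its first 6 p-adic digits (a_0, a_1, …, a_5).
Σ a^n = 1/(1 − a) = -1/6775;  first 6 digits = (1, 0, 1, 5, 1, 10)

v_11(a) = 2 ≥ 1, so the series converges in ℤ_11 to 1/(1 − a) = 1/(1 − 6776) = -1/6775. Expand this rational in ℤ_11: compute digits iteratively via d_i = x_i mod 11, x_{i+1} = (x_i − d_i)/11. The first 6 digits are (1, 0, 1, 5, 1, 10).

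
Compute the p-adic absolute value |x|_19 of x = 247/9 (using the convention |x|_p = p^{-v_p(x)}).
|247/9|_19 = 1/19

Step 1 — compute v_19(x) by factoring powers of 19 out of the numerator and denominator: v_19(247/9) = 1. Step 2 — apply |x|_p = p^{-v_p(x)} = 19^{-1} = 1/19.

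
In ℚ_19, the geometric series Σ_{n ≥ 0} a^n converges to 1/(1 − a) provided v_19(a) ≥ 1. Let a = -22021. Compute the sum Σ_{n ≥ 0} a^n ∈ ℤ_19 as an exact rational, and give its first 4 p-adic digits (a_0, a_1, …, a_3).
Σ a^n = 1/(1 − a) = 1/22022;  first 4 digits = (1, 0, 15, 15)

v_19(a) = 2 ≥ 1, so the series converges in ℤ_19 to 1/(1 − a) = 1/(1 − (-22021)) = 1/22022. Expand this rational in ℤ_19: compute digits iteratively via d_i = x_i mod 19, x_{i+1} = (x_i − d_i)/19. The first 4 digits are (1, 0, 15, 15).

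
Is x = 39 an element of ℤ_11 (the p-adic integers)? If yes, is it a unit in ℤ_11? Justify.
x ∈ ℤ_11^× (unit); v_11(x) = 0

ℤ_11 = {x ∈ ℚ_11 : v_11(x) ≥ 0} and ℤ_11^× = {x ∈ ℤ_11 : v_11(x) = 0}. Here v_11(39) = v_11(num) − v_11(den) = 0; compare against these criteria.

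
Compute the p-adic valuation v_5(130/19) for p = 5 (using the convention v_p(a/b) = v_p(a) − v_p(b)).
v_5(130/19) = 1

Factor powers of 5 from the numerator and denominator of the reduced fraction: 130 = 5^1 · 26 and 19 = 5^0 · 19. Apply v_p(a/b) = v_p(a) − v_p(b): v_5(130/19) = 1 − 0 = 1.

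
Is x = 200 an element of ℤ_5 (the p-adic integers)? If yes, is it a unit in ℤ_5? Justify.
x ∈ ℤ_5 but not a unit; v_5(x) = 2 > 0

ℤ_5 = {x ∈ ℚ_5 : v_5(x) ≥ 0} and ℤ_5^× = {x ∈ ℤ_5 : v_5(x) = 0}. Here v_5(200) = v_5(num) − v_5(den) = 2; compare against these criteria.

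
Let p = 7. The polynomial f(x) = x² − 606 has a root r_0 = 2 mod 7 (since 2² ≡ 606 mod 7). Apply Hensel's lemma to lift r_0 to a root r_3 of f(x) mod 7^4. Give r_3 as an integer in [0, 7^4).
r_3 = 2186 (mod 2401)

Hensel's recurrence: r_{i+1} = r_i − f(r_i)·(f′(r_i))^{-1} mod 7^{i+2}, with f′(x) = 2x. Iterate:
  r_0 = 2 (mod 7)
  r_1 = 30 (mod 49)
  r_2 = 128 (mod 343)
  r_3 = 2186 (mod 2401)
Final: r_3 = 2186, and one checks f(r_3) ≡ 0 mod 7^4.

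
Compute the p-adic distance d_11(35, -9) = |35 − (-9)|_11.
d_11(35, -9) = 1/11

Step 1 — x − y = 35 − (-9) = 44. Step 2 — v_11(44) = 1 (factor: 44 = (11^1 · 4); the sign does not affect v_p). Step 3 — |x − y|_11 = 11^{-1} = 1/11.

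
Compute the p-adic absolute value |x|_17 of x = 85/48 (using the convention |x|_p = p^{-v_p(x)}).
|85/48|_17 = 1/17

Step 1 — compute v_17(x) by factoring powers of 17 out of the numerator and denominator: v_17(85/48) = 1. Step 2 — apply |x|_p = p^{-v_p(x)} = 17^{-1} = 1/17.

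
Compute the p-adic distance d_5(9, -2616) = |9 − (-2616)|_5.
d_5(9, -2616) = 1/125

Step 1 — x − y = 9 − (-2616) = 2625. Step 2 — v_5(2625) = 3 (factor: 2625 = (5^3 · 21); the sign does not affect v_p). Step 3 — |x − y|_5 = 5^{-3} = 1/125.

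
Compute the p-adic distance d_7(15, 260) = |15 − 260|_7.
d_7(15, 260) = 1/49

Step 1 — x − y = 15 − 260 = -245. Step 2 — v_7(-245) = 2 (factor: -245 = −(7^2 · 5); the sign does not affect v_p). Step 3 — |x − y|_7 = 7^{-2} = 1/49.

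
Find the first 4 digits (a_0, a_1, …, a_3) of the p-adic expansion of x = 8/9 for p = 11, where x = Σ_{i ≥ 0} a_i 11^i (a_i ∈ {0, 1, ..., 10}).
(a_0, …, a_3) = (7, 8, 9, 4)

v_11(8/9) = 0 (numerator and denominator both coprime to 11), so x ∈ ℤ_11^×. Compute digits iteratively via a_i = x_i mod 11, x_{i+1} = (x_i − a_i)/11, with x_0 = x:
  x_0 = 8/9;  a_0 = 7;  x_1 = (x_0 − 7)/11 = -5/9
  x_1 = -5/9;  a_1 = 8;  x_2 = (x_1 − 8)/11 = -7/9
  x_2 = -7/9;  a_2 = 9;  x_3 = (x_2 − 9)/11 = -8/9
  x_3 = -8/9;  a_3 = 4;  x_4 = (x_3 − 4)/11 = -4/9
Digits: (7, 8, 9, 4).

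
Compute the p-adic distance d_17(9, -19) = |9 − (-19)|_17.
d_17(9, -19) = 1

Step 1 — x − y = 9 − (-19) = 28. Step 2 — v_17(28) = 0 (factor: 28 = (17^0 · 28); the sign does not affect v_p). Step 3 — |x − y|_17 = 17^{0} = 1.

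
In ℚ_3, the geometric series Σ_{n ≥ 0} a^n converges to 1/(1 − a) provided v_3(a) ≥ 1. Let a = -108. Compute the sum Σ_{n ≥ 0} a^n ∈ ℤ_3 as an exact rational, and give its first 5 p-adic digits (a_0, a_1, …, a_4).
Σ a^n = 1/(1 − a) = 1/109;  first 5 digits = (1, 0, 0, 2, 1)

v_3(a) = 3 ≥ 1, so the series converges in ℤ_3 to 1/(1 − a) = 1/(1 − (-108)) = 1/109. Expand this rational in ℤ_3: compute digits iteratively via d_i = x_i mod 3, x_{i+1} = (x_i − d_i)/3. The first 5 digits are (1, 0, 0, 2, 1).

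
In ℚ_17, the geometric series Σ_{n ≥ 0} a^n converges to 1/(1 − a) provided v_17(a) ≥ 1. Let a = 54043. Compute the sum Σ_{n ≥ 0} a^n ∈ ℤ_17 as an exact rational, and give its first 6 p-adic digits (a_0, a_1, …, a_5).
Σ a^n = 1/(1 − a) = -1/54042;  first 6 digits = (1, 0, 0, 11, 0, 0)

v_17(a) = 3 ≥ 1, so the series converges in ℤ_17 to 1/(1 − a) = 1/(1 − 54043) = -1/54042. Expand this rational in ℤ_17: compute digits iteratively via d_i = x_i mod 17, x_{i+1} = (x_i − d_i)/17. The first 6 digits are (1, 0, 0, 11, 0, 0).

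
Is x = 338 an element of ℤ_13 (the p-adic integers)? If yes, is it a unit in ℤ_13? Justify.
x ∈ ℤ_13 but not a unit; v_13(x) = 2 > 0

ℤ_13 = {x ∈ ℚ_13 : v_13(x) ≥ 0} and ℤ_13^× = {x ∈ ℤ_13 : v_13(x) = 0}. Here v_13(338) = v_13(num) − v_13(den) = 2; compare against these criteria.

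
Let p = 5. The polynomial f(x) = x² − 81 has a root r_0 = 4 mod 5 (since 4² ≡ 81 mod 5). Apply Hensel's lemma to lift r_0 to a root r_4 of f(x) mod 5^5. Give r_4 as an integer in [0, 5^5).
r_4 = 9 (mod 3125)

Hensel's recurrence: r_{i+1} = r_i − f(r_i)·(f′(r_i))^{-1} mod 5^{i+2}, with f′(x) = 2x. Iterate:
  r_0 = 4 (mod 5)
  r_1 = 9 (mod 25)
  r_2 = 9 (mod 125)
  r_3 = 9 (mod 625)
  r_4 = 9 (mod 3125)
Final: r_4 = 9, and one checks f(r_4) ≡ 0 mod 5^5.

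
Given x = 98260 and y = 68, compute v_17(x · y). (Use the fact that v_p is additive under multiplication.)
v_17(6681680) = 4

v_p(x) = 3 (factor: 98260 = 17^3 · 20); v_p(y) = 1 (factor: 68 = 17^1 · 4). Additivity: v_p(xy) = v_p(x) + v_p(y) = 3 + 1 = 4. (Direct check: xy = 6681680 = 17^4 · (80).)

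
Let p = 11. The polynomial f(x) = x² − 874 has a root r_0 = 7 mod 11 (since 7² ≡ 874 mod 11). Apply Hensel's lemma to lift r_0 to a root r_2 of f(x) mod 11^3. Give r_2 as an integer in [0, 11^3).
r_2 = 1129 (mod 1331)

Hensel's recurrence: r_{i+1} = r_i − f(r_i)·(f′(r_i))^{-1} mod 11^{i+2}, with f′(x) = 2x. Iterate:
  r_0 = 7 (mod 11)
  r_1 = 40 (mod 121)
  r_2 = 1129 (mod 1331)
Final: r_2 = 1129, and one checks f(r_2) ≡ 0 mod 11^3.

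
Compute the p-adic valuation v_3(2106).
v_3(2106) = 4

v_3(n) is the largest exponent k such that 3^k divides n. Factor out: 2106 = 3^4 · 26. (Sign doesn't affect v_p.) So v_3(2106) = 4.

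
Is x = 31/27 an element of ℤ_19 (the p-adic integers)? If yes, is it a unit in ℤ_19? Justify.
x ∈ ℤ_19^× (unit); v_19(x) = 0

ℤ_19 = {x ∈ ℚ_19 : v_19(x) ≥ 0} and ℤ_19^× = {x ∈ ℤ_19 : v_19(x) = 0}. Here v_19(31/27) = v_19(num) − v_19(den) = 0; compare against these criteria.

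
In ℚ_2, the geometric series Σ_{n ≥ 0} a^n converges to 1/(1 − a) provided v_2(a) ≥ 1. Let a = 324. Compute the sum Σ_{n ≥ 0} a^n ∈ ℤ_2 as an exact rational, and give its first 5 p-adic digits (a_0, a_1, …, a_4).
Σ a^n = 1/(1 − a) = -1/323;  first 5 digits = (1, 0, 1, 0, 1)

v_2(a) = 2 ≥ 1, so the series converges in ℤ_2 to 1/(1 − a) = 1/(1 − 324) = -1/323. Expand this rational in ℤ_2: compute digits iteratively via d_i = x_i mod 2, x_{i+1} = (x_i − d_i)/2. The first 5 digits are (1, 0, 1, 0, 1).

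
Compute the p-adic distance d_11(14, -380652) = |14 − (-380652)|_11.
d_11(14, -380652) = 1/14641

Step 1 — x − y = 14 − (-380652) = 380666. Step 2 — v_11(380666) = 4 (factor: 380666 = (11^4 · 26); the sign does not affect v_p). Step 3 — |x − y|_11 = 11^{-4} = 1/14641.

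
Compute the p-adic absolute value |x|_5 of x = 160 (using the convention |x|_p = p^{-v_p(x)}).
|160|_5 = 1/5

Step 1 — compute v_5(x) by factoring powers of 5 out of the numerator and denominator: v_5(160) = 1. Step 2 — apply |x|_p = p^{-v_p(x)} = 5^{-1} = 1/5.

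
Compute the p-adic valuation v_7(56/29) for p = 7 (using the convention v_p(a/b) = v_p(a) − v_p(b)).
v_7(56/29) = 1

Factor powers of 7 from the numerator and denominator of the reduced fraction: 56 = 7^1 · 8 and 29 = 7^0 · 29. Apply v_p(a/b) = v_p(a) − v_p(b): v_7(56/29) = 1 − 0 = 1.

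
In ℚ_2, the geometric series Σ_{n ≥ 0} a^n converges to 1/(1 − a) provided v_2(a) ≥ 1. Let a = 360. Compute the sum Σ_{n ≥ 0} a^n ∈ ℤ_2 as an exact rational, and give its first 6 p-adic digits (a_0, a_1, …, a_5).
Σ a^n = 1/(1 − a) = -1/359;  first 6 digits = (1, 0, 0, 1, 0, 1)

v_2(a) = 3 ≥ 1, so the series converges in ℤ_2 to 1/(1 − a) = 1/(1 − 360) = -1/359. Expand this rational in ℤ_2: compute digits iteratively via d_i = x_i mod 2, x_{i+1} = (x_i − d_i)/2. The first 6 digits are (1, 0, 0, 1, 0, 1).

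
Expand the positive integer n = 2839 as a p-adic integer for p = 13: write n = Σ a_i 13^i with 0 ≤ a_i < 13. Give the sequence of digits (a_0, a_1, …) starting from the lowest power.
(a_0, a_1, …) = (5, 10, 3, 1)

Repeated division by 13 gives the digits low-to-high: 2839 = 5 + 10·13^1 + 3·13^2 + 1·13^3. Digit sequence: (5, 10, 3, 1).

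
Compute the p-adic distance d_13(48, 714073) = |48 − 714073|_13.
d_13(48, 714073) = 1/28561

Step 1 — x − y = 48 − 714073 = -714025. Step 2 — v_13(-714025) = 4 (factor: -714025 = −(13^4 · 25); the sign does not affect v_p). Step 3 — |x − y|_13 = 13^{-4} = 1/28561.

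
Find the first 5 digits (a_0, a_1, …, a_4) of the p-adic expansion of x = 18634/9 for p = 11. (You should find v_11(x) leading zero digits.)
(a_0, …, a_4) = (0, 0, 0, 4, 1)

v_11(18634/9) = 3, so a_0 = ... = a_2 = 0. Factor out: x = 11^3 · u with u = 14/9 a unit in ℤ_11. Expand u iteratively via a_{v+i} = u_i mod 11, u_{i+1} = (u_i − a_{v+i})/11:
  u_0 = 14/9;  a_3 = 4;  u_1 = (u_0 − 4)/11 = -2/9
  u_1 = -2/9;  a_4 = 1;  u_2 = (u_1 − 1)/11 = -1/9
Digits: (0, 0, 0, 4, 1).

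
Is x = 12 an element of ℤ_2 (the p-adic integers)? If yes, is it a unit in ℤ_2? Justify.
x ∈ ℤ_2 but not a unit; v_2(x) = 2 > 0

ℤ_2 = {x ∈ ℚ_2 : v_2(x) ≥ 0} and ℤ_2^× = {x ∈ ℤ_2 : v_2(x) = 0}. Here v_2(12) = v_2(num) − v_2(den) = 2; compare against these criteria.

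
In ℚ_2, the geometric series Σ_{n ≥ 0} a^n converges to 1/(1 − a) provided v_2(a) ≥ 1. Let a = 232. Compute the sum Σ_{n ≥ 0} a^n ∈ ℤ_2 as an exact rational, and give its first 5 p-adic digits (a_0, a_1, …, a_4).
Σ a^n = 1/(1 − a) = -1/231;  first 5 digits = (1, 0, 0, 1, 0)

v_2(a) = 3 ≥ 1, so the series converges in ℤ_2 to 1/(1 − a) = 1/(1 − 232) = -1/231. Expand this rational in ℤ_2: compute digits iteratively via d_i = x_i mod 2, x_{i+1} = (x_i − d_i)/2. The first 5 digits are (1, 0, 0, 1, 0).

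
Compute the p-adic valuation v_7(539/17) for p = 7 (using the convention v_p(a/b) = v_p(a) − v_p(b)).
v_7(539/17) = 2

Factor powers of 7 from the numerator and denominator of the reduced fraction: 539 = 7^2 · 11 and 17 = 7^0 · 17. Apply v_p(a/b) = v_p(a) − v_p(b): v_7(539/17) = 2 − 0 = 2.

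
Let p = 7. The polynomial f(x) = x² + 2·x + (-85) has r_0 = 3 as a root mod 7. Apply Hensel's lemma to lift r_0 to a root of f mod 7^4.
r_3 = 1886 (mod 2401)

Hensel: r_{i+1} = r_i − f(r_i)·(f′(r_i))^{-1} mod 7^{i+2}, f′(x) = 2x + 2. Iterate:
  r_0 = 3 (mod 7)
  r_1 = 24 (mod 49)
  r_2 = 171 (mod 343)
  r_3 = 1886 (mod 2401)
Final: r = 1886 satisfies f(r) ≡ 0 mod 7^4.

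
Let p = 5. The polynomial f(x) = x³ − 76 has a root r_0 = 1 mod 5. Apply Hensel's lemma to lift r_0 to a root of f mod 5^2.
r_1 = 1 (mod 25)

Hensel: r_{i+1} = r_i − f(r_i)/f′(r_i) mod 5^{i+2}, where f′(x) = 3x². Iterate:
  r_0 = 1 (mod 5)
  r_1 = 1 (mod 25)
Final: r = 1 with f(r) ≡ 0 mod 5^2.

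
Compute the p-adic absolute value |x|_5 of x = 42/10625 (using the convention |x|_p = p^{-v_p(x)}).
|42/10625|_5 = 625

Step 1 — compute v_5(x) by factoring powers of 5 out of the numerator and denominator: v_5(42/10625) = -4. Step 2 — apply |x|_p = p^{-v_p(x)} = 5^{4} = 625.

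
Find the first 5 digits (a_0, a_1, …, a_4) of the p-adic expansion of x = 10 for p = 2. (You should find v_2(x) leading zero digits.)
(a_0, …, a_4) = (0, 1, 0, 1, 0)

v_2(10) = 1, so a_0 = ... = a_0 = 0. Factor out: x = 2^1 · u with u = 5 a unit in ℤ_2. Expand u iteratively via a_{v+i} = u_i mod 2, u_{i+1} = (u_i − a_{v+i})/2:
  u_0 = 5;  a_1 = 1;  u_1 = (u_0 − 1)/2 = 2
  u_1 = 2;  a_2 = 0;  u_2 = (u_1 − 0)/2 = 1
  u_2 = 1;  a_3 = 1;  u_3 = (u_2 − 1)/2 = 0
  u_3 = 0;  a_4 = 0;  u_4 = (u_3 − 0)/2 = 0
Digits: (0, 1, 0, 1, 0).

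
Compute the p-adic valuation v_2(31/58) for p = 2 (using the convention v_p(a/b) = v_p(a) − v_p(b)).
v_2(31/58) = -1

Factor powers of 2 from the numerator and denominator of the reduced fraction: 31 = 2^0 · 31 and 58 = 2^1 · 29. Apply v_p(a/b) = v_p(a) − v_p(b): v_2(31/58) = 0 − 1 = -1.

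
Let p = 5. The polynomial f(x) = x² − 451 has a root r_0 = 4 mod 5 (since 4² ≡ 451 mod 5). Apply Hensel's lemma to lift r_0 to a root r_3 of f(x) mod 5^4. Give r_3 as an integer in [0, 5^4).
r_3 = 399 (mod 625)

Hensel's recurrence: r_{i+1} = r_i − f(r_i)·(f′(r_i))^{-1} mod 5^{i+2}, with f′(x) = 2x. Iterate:
  r_0 = 4 (mod 5)
  r_1 = 24 (mod 25)
  r_2 = 24 (mod 125)
  r_3 = 399 (mod 625)
Final: r_3 = 399, and one checks f(r_3) ≡ 0 mod 5^4.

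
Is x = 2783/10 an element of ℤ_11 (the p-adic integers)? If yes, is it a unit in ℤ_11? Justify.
x ∈ ℤ_11 but not a unit; v_11(x) = 2 > 0

ℤ_11 = {x ∈ ℚ_11 : v_11(x) ≥ 0} and ℤ_11^× = {x ∈ ℤ_11 : v_11(x) = 0}. Here v_11(2783/10) = v_11(num) − v_11(den) = 2; compare against these criteria.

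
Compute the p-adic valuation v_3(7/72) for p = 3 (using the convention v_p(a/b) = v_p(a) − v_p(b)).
v_3(7/72) = -2

Factor powers of 3 from the numerator and denominator of the reduced fraction: 7 = 3^0 · 7 and 72 = 3^2 · 8. Apply v_p(a/b) = v_p(a) − v_p(b): v_3(7/72) = 0 − 2 = -2.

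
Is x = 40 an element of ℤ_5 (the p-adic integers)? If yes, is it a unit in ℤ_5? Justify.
x ∈ ℤ_5 but not a unit; v_5(x) = 1 > 0

ℤ_5 = {x ∈ ℚ_5 : v_5(x) ≥ 0} and ℤ_5^× = {x ∈ ℤ_5 : v_5(x) = 0}. Here v_5(40) = v_5(num) − v_5(den) = 1; compare against these criteria.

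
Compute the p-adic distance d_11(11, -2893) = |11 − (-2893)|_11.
d_11(11, -2893) = 1/121

Step 1 — x − y = 11 − (-2893) = 2904. Step 2 — v_11(2904) = 2 (factor: 2904 = (11^2 · 24); the sign does not affect v_p). Step 3 — |x − y|_11 = 11^{-2} = 1/121.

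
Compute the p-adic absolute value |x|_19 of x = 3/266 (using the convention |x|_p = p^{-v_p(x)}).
|3/266|_19 = 19

Step 1 — compute v_19(x) by factoring powers of 19 out of the numerator and denominator: v_19(3/266) = -1. Step 2 — apply |x|_p = p^{-v_p(x)} = 19^{1} = 19.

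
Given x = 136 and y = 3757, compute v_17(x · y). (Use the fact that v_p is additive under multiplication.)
v_17(510952) = 3

v_p(x) = 1 (factor: 136 = 17^1 · 8); v_p(y) = 2 (factor: 3757 = 17^2 · 13). Additivity: v_p(xy) = v_p(x) + v_p(y) = 1 + 2 = 3. (Direct check: xy = 510952 = 17^3 · (104).)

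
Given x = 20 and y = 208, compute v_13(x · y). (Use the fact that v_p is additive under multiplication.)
v_13(4160) = 1

v_p(x) = 0 (factor: 20 = 13^0 · 20); v_p(y) = 1 (factor: 208 = 13^1 · 16). Additivity: v_p(xy) = v_p(x) + v_p(y) = 0 + 1 = 1. (Direct check: xy = 4160 = 13^1 · (320).)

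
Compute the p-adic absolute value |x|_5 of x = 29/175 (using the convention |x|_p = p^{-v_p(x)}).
|29/175|_5 = 25

Step 1 — compute v_5(x) by factoring powers of 5 out of the numerator and denominator: v_5(29/175) = -2. Step 2 — apply |x|_p = p^{-v_p(x)} = 5^{2} = 25.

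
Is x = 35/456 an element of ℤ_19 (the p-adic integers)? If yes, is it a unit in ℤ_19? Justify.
x ∉ ℤ_19 (v_19(x) = -1 < 0)

ℤ_19 = {x ∈ ℚ_19 : v_19(x) ≥ 0} and ℤ_19^× = {x ∈ ℤ_19 : v_19(x) = 0}. Here v_19(35/456) = v_19(num) − v_19(den) = -1; compare against these criteria.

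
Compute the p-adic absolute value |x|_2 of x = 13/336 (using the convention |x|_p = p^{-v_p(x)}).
|13/336|_2 = 16

Step 1 — compute v_2(x) by factoring powers of 2 out of the numerator and denominator: v_2(13/336) = -4. Step 2 — apply |x|_p = p^{-v_p(x)} = 2^{4} = 16.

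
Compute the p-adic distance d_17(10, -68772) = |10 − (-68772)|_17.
d_17(10, -68772) = 1/4913

Step 1 — x − y = 10 − (-68772) = 68782. Step 2 — v_17(68782) = 3 (factor: 68782 = (17^3 · 14); the sign does not affect v_p). Step 3 — |x − y|_17 = 17^{-3} = 1/4913.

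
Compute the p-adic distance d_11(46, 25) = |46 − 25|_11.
d_11(46, 25) = 1

Step 1 — x − y = 46 − 25 = 21. Step 2 — v_11(21) = 0 (factor: 21 = (11^0 · 21); the sign does not affect v_p). Step 3 — |x − y|_11 = 11^{0} = 1.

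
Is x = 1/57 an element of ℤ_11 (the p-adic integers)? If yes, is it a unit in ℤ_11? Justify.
x ∈ ℤ_11^× (unit); v_11(x) = 0

ℤ_11 = {x ∈ ℚ_11 : v_11(x) ≥ 0} and ℤ_11^× = {x ∈ ℤ_11 : v_11(x) = 0}. Here v_11(1/57) = v_11(num) − v_11(den) = 0; compare against these criteria.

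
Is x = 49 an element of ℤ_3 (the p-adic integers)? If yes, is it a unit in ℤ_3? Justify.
x ∈ ℤ_3^× (unit); v_3(x) = 0

ℤ_3 = {x ∈ ℚ_3 : v_3(x) ≥ 0} and ℤ_3^× = {x ∈ ℤ_3 : v_3(x) = 0}. Here v_3(49) = v_3(num) − v_3(den) = 0; compare against these criteria.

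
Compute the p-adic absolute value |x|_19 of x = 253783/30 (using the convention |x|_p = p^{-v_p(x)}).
|253783/30|_19 = 1/6859

Step 1 — compute v_19(x) by factoring powers of 19 out of the numerator and denominator: v_19(253783/30) = 3. Step 2 — apply |x|_p = p^{-v_p(x)} = 19^{-3} = 1/6859.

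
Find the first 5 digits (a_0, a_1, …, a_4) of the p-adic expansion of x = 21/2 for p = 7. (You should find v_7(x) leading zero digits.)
(a_0, …, a_4) = (0, 5, 3, 3, 3)

v_7(21/2) = 1, so a_0 = ... = a_0 = 0. Factor out: x = 7^1 · u with u = 3/2 a unit in ℤ_7. Expand u iteratively via a_{v+i} = u_i mod 7, u_{i+1} = (u_i − a_{v+i})/7:
  u_0 = 3/2;  a_1 = 5;  u_1 = (u_0 − 5)/7 = -1/2
  u_1 = -1/2;  a_2 = 3;  u_2 = (u_1 − 3)/7 = -1/2
  u_2 = -1/2;  a_3 = 3;  u_3 = (u_2 − 3)/7 = -1/2
  u_3 = -1/2;  a_4 = 3;  u_4 = (u_3 − 3)/7 = -1/2
Digits: (0, 5, 3, 3, 3).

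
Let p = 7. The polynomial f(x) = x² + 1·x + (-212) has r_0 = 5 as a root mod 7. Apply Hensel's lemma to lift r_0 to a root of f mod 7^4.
r_3 = 1104 (mod 2401)

Hensel: r_{i+1} = r_i − f(r_i)·(f′(r_i))^{-1} mod 7^{i+2}, f′(x) = 2x + 1. Iterate:
  r_0 = 5 (mod 7)
  r_1 = 26 (mod 49)
  r_2 = 75 (mod 343)
  r_3 = 1104 (mod 2401)
Final: r = 1104 satisfies f(r) ≡ 0 mod 7^4.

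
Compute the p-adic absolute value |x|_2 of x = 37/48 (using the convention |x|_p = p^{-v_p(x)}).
|37/48|_2 = 16

Step 1 — compute v_2(x) by factoring powers of 2 out of the numerator and denominator: v_2(37/48) = -4. Step 2 — apply |x|_p = p^{-v_p(x)} = 2^{4} = 16.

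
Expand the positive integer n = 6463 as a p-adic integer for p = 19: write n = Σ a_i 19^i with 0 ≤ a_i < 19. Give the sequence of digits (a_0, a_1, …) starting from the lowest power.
(a_0, a_1, …) = (3, 17, 17)

Repeated division by 19 gives the digits low-to-high: 6463 = 3 + 17·19^1 + 17·19^2. Digit sequence: (3, 17, 17).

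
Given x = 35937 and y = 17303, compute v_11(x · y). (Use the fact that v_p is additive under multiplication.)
v_11(621817911) = 6

v_p(x) = 3 (factor: 35937 = 11^3 · 27); v_p(y) = 3 (factor: 17303 = 11^3 · 13). Additivity: v_p(xy) = v_p(x) + v_p(y) = 3 + 3 = 6. (Direct check: xy = 621817911 = 11^6 · (351).)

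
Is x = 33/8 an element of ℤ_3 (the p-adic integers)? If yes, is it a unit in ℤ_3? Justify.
x ∈ ℤ_3 but not a unit; v_3(x) = 1 > 0

ℤ_3 = {x ∈ ℚ_3 : v_3(x) ≥ 0} and ℤ_3^× = {x ∈ ℤ_3 : v_3(x) = 0}. Here v_3(33/8) = v_3(num) − v_3(den) = 1; compare against these criteria.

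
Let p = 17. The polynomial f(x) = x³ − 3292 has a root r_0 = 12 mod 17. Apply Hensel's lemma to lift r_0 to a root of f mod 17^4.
r_3 = 76325 (mod 83521)

Hensel: r_{i+1} = r_i − f(r_i)/f′(r_i) mod 17^{i+2}, where f′(x) = 3x². Iterate:
  r_0 = 12 (mod 17)
  r_1 = 29 (mod 289)
  r_2 = 2630 (mod 4913)
  r_3 = 76325 (mod 83521)
Final: r = 76325 with f(r) ≡ 0 mod 17^4.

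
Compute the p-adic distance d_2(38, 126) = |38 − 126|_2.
d_2(38, 126) = 1/8

Step 1 — x − y = 38 − 126 = -88. Step 2 — v_2(-88) = 3 (factor: -88 = −(2^3 · 11); the sign does not affect v_p). Step 3 — |x − y|_2 = 2^{-3} = 1/8.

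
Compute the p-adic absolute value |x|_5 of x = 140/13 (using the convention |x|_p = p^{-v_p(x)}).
|140/13|_5 = 1/5

Step 1 — compute v_5(x) by factoring powers of 5 out of the numerator and denominator: v_5(140/13) = 1. Step 2 — apply |x|_p = p^{-v_p(x)} = 5^{-1} = 1/5.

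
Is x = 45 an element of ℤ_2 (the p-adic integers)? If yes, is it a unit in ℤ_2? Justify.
x ∈ ℤ_2^× (unit); v_2(x) = 0

ℤ_2 = {x ∈ ℚ_2 : v_2(x) ≥ 0} and ℤ_2^× = {x ∈ ℤ_2 : v_2(x) = 0}. Here v_2(45) = v_2(num) − v_2(den) = 0; compare against these criteria.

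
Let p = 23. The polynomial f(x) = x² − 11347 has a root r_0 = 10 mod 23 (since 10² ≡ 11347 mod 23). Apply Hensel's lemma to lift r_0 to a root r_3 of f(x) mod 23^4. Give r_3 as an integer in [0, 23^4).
r_3 = 260232 (mod 279841)

Hensel's recurrence: r_{i+1} = r_i − f(r_i)·(f′(r_i))^{-1} mod 23^{i+2}, with f′(x) = 2x. Iterate:
  r_0 = 10 (mod 23)
  r_1 = 493 (mod 529)
  r_2 = 4725 (mod 12167)
  r_3 = 260232 (mod 279841)
Final: r_3 = 260232, and one checks f(r_3) ≡ 0 mod 23^4.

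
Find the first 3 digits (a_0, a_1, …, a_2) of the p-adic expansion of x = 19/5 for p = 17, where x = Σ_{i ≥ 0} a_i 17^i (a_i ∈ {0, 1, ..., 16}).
(a_0, …, a_2) = (14, 13, 6)

v_17(19/5) = 0 (numerator and denominator both coprime to 17), so x ∈ ℤ_17^×. Compute digits iteratively via a_i = x_i mod 17, x_{i+1} = (x_i − a_i)/17, with x_0 = x:
  x_0 = 19/5;  a_0 = 14;  x_1 = (x_0 − 14)/17 = -3/5
  x_1 = -3/5;  a_1 = 13;  x_2 = (x_1 − 13)/17 = -4/5
  x_2 = -4/5;  a_2 = 6;  x_3 = (x_2 − 6)/17 = -2/5
Digits: (14, 13, 6).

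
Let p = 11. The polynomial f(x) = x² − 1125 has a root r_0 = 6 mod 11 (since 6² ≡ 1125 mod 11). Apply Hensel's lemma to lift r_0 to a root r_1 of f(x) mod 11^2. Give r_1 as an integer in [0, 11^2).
r_1 = 6 (mod 121)

Hensel's recurrence: r_{i+1} = r_i − f(r_i)·(f′(r_i))^{-1} mod 11^{i+2}, with f′(x) = 2x. Iterate:
  r_0 = 6 (mod 11)
  r_1 = 6 (mod 121)
Final: r_1 = 6, and one checks f(r_1) ≡ 0 mod 11^2.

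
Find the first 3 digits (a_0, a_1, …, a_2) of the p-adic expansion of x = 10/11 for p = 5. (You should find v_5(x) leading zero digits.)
(a_0, …, a_2) = (0, 2, 1)

v_5(10/11) = 1, so a_0 = ... = a_0 = 0. Factor out: x = 5^1 · u with u = 2/11 a unit in ℤ_5. Expand u iteratively via a_{v+i} = u_i mod 5, u_{i+1} = (u_i − a_{v+i})/5:
  u_0 = 2/11;  a_1 = 2;  u_1 = (u_0 − 2)/5 = -4/11
  u_1 = -4/11;  a_2 = 1;  u_2 = (u_1 − 1)/5 = -3/11
Digits: (0, 2, 1).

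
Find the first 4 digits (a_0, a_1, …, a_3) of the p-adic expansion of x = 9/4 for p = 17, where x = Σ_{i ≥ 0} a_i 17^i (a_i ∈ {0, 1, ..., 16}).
(a_0, …, a_3) = (15, 12, 12, 12)

v_17(9/4) = 0 (numerator and denominator both coprime to 17), so x ∈ ℤ_17^×. Compute digits iteratively via a_i = x_i mod 17, x_{i+1} = (x_i − a_i)/17, with x_0 = x:
  x_0 = 9/4;  a_0 = 15;  x_1 = (x_0 − 15)/17 = -3/4
  x_1 = -3/4;  a_1 = 12;  x_2 = (x_1 − 12)/17 = -3/4
  x_2 = -3/4;  a_2 = 12;  x_3 = (x_2 − 12)/17 = -3/4
  x_3 = -3/4;  a_3 = 12;  x_4 = (x_3 − 12)/17 = -3/4
Digits: (15, 12, 12, 12).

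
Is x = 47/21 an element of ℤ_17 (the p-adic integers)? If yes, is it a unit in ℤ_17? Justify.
x ∈ ℤ_17^× (unit); v_17(x) = 0

ℤ_17 = {x ∈ ℚ_17 : v_17(x) ≥ 0} and ℤ_17^× = {x ∈ ℤ_17 : v_17(x) = 0}. Here v_17(47/21) = v_17(num) − v_17(den) = 0; compare against these criteria.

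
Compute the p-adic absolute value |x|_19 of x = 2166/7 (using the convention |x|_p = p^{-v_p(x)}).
|2166/7|_19 = 1/361

Step 1 — compute v_19(x) by factoring powers of 19 out of the numerator and denominator: v_19(2166/7) = 2. Step 2 — apply |x|_p = p^{-v_p(x)} = 19^{-2} = 1/361.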